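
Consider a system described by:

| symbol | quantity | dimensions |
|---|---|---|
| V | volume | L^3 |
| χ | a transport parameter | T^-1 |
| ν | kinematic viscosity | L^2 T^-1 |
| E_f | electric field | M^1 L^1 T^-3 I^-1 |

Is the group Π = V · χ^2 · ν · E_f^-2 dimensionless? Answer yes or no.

Sum the exponent of each base dimension across the product:
  M: [V]_M + 2·[χ]_M + [ν]_M − 2·[E_f]_M = (0) + 2·(0) + (0) − 2·(1) = -2
  L: [V]_L + 2·[χ]_L + [ν]_L − 2·[E_f]_L = (3) + 2·(0) + (2) − 2·(1) = 3
  T: [V]_T + 2·[χ]_T + [ν]_T − 2·[E_f]_T = (0) + 2·(-1) + (-1) − 2·(-3) = 3
  I: [V]_I + 2·[χ]_I + [ν]_I − 2·[E_f]_I = (0) + 2·(0) + (0) − 2·(-1) = 2
Net dimensions [M⁻² L³ T³ I²] ≠ [1] — not dimensionless.

no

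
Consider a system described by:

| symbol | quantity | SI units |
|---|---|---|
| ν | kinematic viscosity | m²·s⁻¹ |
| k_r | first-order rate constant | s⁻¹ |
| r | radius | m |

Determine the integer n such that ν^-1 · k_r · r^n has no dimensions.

2

Balance the L exponent: (1)·n from r, plus −(2) + (0) = -2 from the rest, must sum to zero.
n − 2 = 0, so n = 2.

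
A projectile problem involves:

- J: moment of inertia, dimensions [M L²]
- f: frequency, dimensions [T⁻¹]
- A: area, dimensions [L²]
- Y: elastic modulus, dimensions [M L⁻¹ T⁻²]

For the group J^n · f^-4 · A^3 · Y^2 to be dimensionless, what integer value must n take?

-2

Balance the M exponent: (1)·n from J, plus −4·(0) + 3·(0) + 2·(1) = 2 from the rest, must sum to zero.
n + 2 = 0, so n = -2.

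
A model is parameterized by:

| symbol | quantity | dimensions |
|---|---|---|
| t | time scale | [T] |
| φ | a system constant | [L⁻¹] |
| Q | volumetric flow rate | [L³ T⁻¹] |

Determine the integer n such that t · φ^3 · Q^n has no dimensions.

1

Balance the L exponent: (3)·n from Q, plus (0) + 3·(-1) = -3 from the rest, must sum to zero.
3n − 3 = 0, so n = 1.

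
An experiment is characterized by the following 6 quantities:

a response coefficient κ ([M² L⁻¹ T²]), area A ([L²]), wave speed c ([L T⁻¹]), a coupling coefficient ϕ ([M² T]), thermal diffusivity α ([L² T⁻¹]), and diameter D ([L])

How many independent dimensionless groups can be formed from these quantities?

There are 6 variables and 3 base dimensions (M, L, T).
The dimension matrix has rank 3.
Independent dimensionless groups: 6 − 3 = 3.

3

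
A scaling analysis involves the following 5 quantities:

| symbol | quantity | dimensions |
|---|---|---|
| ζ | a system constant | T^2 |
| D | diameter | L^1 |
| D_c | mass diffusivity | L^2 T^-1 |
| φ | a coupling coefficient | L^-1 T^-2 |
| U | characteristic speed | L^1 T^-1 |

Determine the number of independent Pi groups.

3

There are 5 variables and 2 base dimensions (L, T).
The dimension matrix has rank 2.
Independent dimensionless groups: 5 − 2 = 3.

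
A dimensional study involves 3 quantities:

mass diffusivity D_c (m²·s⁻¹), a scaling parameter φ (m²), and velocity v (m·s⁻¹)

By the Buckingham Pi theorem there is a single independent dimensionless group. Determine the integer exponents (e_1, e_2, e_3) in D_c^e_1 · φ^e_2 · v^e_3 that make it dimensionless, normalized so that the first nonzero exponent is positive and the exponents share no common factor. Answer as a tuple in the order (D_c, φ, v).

L: e_1·(2) + e_2·(2) + e_3·(1) = 0
T: e_1·(-1) + e_2·(0) + e_3·(-1) = 0
Solving this homogeneous linear system for the smallest-integer solution (first nonzero entry positive) gives (2, -1, -2).

(2, -1, -2)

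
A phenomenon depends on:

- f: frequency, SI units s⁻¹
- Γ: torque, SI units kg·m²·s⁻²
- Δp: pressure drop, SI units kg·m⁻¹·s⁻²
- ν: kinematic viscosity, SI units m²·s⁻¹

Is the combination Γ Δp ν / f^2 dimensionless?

no

Sum the exponent of each base dimension across the product:
  M: −2·[f]_M + [Γ]_M + [Δp]_M + [ν]_M = −2·(0) + (1) + (1) + (0) = 2
  L: −2·[f]_L + [Γ]_L + [Δp]_L + [ν]_L = −2·(0) + (2) + (-1) + (2) = 3
  T: −2·[f]_T + [Γ]_T + [Δp]_T + [ν]_T = −2·(-1) + (-2) + (-2) + (-1) = -3
Net dimensions [M² L³ T⁻³] ≠ [1] — not dimensionless.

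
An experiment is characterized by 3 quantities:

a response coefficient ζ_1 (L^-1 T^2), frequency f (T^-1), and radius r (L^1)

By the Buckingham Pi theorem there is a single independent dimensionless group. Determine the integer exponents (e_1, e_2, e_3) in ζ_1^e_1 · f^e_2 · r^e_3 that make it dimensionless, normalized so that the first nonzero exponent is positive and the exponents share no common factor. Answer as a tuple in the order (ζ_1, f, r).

(1, 2, 1)

L: e_1·(-1) + e_2·(0) + e_3·(1) = 0
T: e_1·(2) + e_2·(-1) + e_3·(0) = 0
Solving this homogeneous linear system for the smallest-integer solution (first nonzero entry positive) gives (1, 2, 1).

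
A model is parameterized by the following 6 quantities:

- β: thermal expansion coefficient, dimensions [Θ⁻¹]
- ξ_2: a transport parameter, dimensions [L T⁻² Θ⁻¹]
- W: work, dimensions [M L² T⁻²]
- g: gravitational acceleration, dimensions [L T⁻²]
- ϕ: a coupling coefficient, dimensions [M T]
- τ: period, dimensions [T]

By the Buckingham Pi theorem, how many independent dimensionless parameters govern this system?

2

There are 6 variables and 4 base dimensions (M, L, T, Θ).
The dimension matrix has rank 4.
Independent dimensionless groups: 6 − 4 = 2.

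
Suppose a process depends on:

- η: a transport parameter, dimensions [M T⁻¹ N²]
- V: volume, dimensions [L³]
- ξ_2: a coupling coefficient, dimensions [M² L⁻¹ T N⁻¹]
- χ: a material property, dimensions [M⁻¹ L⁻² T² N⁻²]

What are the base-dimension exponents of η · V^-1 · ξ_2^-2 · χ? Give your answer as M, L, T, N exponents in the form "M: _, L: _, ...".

Collect each base-dimension exponent across the product:
  M: (1) − (0) − 2·(2) + (-1) = -4
  L: (0) − (3) − 2·(-1) + (-2) = -3
  T: (-1) − (0) − 2·(1) + (2) = -1
  N: (2) − (0) − 2·(-1) + (-2) = 2
So the dimensions are [M⁻⁴ L⁻³ T⁻¹ N²].

M: -4, L: -3, T: -1, N: 2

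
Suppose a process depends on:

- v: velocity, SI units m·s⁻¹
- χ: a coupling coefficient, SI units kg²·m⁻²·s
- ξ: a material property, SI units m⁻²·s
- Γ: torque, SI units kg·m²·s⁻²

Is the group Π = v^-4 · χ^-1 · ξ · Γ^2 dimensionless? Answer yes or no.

Sum the exponent of each base dimension across the product:
  M: −4·[v]_M − [χ]_M + [ξ]_M + 2·[Γ]_M = −4·(0) − (2) + (0) + 2·(1) = 0
  L: −4·[v]_L − [χ]_L + [ξ]_L + 2·[Γ]_L = −4·(1) − (-2) + (-2) + 2·(2) = 0
  T: −4·[v]_T − [χ]_T + [ξ]_T + 2·[Γ]_T = −4·(-1) − (1) + (1) + 2·(-2) = 0
All base exponents vanish — dimensionless.

yes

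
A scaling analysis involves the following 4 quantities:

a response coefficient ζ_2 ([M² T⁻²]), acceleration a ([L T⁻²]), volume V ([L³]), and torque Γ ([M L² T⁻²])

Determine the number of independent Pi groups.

There are 4 variables and 3 base dimensions (M, L, T).
The dimension matrix has rank 3.
Independent dimensionless groups: 4 − 3 = 1.

1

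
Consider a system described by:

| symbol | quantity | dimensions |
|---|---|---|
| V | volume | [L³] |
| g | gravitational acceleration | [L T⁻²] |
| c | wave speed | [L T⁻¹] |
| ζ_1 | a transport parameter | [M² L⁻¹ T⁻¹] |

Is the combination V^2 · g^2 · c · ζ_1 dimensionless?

Sum the exponent of each base dimension across the product:
  M: 2·[V]_M + 2·[g]_M + [c]_M + [ζ_1]_M = 2·(0) + 2·(0) + (0) + (2) = 2
  L: 2·[V]_L + 2·[g]_L + [c]_L + [ζ_1]_L = 2·(3) + 2·(1) + (1) + (-1) = 8
  T: 2·[V]_T + 2·[g]_T + [c]_T + [ζ_1]_T = 2·(0) + 2·(-2) + (-1) + (-1) = -6
Net dimensions [M² L⁸ T⁻⁶] ≠ [1] — not dimensionless.

no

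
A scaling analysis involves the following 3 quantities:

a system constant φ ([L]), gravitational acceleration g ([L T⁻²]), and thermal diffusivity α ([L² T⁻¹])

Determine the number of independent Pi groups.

There are 3 variables and 2 base dimensions (L, T).
The dimension matrix has rank 2.
Independent dimensionless groups: 3 − 2 = 1.

1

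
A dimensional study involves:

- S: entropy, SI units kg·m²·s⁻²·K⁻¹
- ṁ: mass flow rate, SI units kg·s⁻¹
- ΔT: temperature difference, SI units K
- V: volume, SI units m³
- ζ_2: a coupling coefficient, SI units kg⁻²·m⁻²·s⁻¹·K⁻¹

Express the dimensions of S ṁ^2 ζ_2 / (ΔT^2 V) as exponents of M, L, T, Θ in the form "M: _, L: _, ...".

Collect each base-dimension exponent across the product:
  M: (1) + 2·(1) − 2·(0) − (0) + (-2) = 1
  L: (2) + 2·(0) − 2·(0) − (3) + (-2) = -3
  T: (-2) + 2·(-1) − 2·(0) − (0) + (-1) = -5
  Θ: (-1) + 2·(0) − 2·(1) − (0) + (-1) = -4
So the dimensions are [M L⁻³ T⁻⁵ Θ⁻⁴].

M: 1, L: -3, T: -5, Θ: -4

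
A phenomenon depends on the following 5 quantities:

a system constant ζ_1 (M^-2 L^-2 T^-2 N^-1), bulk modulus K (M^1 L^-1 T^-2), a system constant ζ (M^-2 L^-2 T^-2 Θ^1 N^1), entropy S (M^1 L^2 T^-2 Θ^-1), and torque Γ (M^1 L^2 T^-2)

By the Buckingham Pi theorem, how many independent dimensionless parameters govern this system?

0

There are 5 variables and 5 base dimensions (M, L, T, Θ, N).
The dimension matrix has rank 5.
Independent dimensionless groups: 5 − 5 = 0.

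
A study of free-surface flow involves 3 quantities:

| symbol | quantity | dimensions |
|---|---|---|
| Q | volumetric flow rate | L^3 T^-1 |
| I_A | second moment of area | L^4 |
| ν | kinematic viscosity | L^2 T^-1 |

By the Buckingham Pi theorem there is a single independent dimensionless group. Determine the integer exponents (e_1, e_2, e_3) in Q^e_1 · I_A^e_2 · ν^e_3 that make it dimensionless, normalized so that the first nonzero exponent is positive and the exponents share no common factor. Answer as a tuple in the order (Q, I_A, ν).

(4, -1, -4)

L: e_1·(3) + e_2·(4) + e_3·(2) = 0
T: e_1·(-1) + e_2·(0) + e_3·(-1) = 0
Solving this homogeneous linear system for the smallest-integer solution (first nonzero entry positive) gives (4, -1, -4).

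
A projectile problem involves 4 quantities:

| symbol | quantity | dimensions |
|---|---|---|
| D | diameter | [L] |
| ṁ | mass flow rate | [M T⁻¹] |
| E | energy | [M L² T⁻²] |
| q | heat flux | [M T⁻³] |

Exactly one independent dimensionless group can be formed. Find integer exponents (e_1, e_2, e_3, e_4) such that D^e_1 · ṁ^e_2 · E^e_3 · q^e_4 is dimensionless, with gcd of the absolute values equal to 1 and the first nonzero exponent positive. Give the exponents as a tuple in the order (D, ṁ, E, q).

(4, 1, -2, 1)

M: e_1·(0) + e_2·(1) + e_3·(1) + e_4·(1) = 0
L: e_1·(1) + e_2·(0) + e_3·(2) + e_4·(0) = 0
T: e_1·(0) + e_2·(-1) + e_3·(-2) + e_4·(-3) = 0
Solving this homogeneous linear system for the smallest-integer solution (first nonzero entry positive) gives (4, 1, -2, 1).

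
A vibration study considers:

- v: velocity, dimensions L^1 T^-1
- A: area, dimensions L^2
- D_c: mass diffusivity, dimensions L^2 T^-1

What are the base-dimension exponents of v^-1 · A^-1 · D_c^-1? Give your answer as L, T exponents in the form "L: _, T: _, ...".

L: -5, T: 2

Collect each base-dimension exponent across the product:
  L: −(1) − (2) − (2) = -5
  T: −(-1) − (0) − (-1) = 2
So the dimensions are [L⁻⁵ T²].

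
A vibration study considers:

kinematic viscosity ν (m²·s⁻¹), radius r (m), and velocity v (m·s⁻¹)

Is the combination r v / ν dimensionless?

Sum the exponent of each base dimension across the product:
  L: −[ν]_L + [r]_L + [v]_L = −(2) + (1) + (1) = 0
  T: −[ν]_T + [r]_T + [v]_T = −(-1) + (0) + (-1) = 0
All base exponents vanish — dimensionless.

yes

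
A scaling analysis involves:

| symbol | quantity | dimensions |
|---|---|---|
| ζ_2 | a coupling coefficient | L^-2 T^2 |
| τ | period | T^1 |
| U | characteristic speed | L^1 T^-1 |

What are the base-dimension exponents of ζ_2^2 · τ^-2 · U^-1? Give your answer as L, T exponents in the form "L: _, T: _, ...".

L: -5, T: 3

Collect each base-dimension exponent across the product:
  L: 2·(-2) − 2·(0) − (1) = -5
  T: 2·(2) − 2·(1) − (-1) = 3
So the dimensions are [L⁻⁵ T³].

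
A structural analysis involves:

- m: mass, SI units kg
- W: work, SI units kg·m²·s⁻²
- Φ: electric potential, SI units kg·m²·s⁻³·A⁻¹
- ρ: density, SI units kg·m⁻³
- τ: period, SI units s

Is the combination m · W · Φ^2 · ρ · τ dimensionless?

no

Sum the exponent of each base dimension across the product:
  M: [m]_M + [W]_M + 2·[Φ]_M + [ρ]_M + [τ]_M = (1) + (1) + 2·(1) + (1) + (0) = 5
  L: [m]_L + [W]_L + 2·[Φ]_L + [ρ]_L + [τ]_L = (0) + (2) + 2·(2) + (-3) + (0) = 3
  T: [m]_T + [W]_T + 2·[Φ]_T + [ρ]_T + [τ]_T = (0) + (-2) + 2·(-3) + (0) + (1) = -7
  I: [m]_I + [W]_I + 2·[Φ]_I + [ρ]_I + [τ]_I = (0) + (0) + 2·(-1) + (0) + (0) = -2
Net dimensions [M⁵ L³ T⁻⁷ I⁻²] ≠ [1] — not dimensionless.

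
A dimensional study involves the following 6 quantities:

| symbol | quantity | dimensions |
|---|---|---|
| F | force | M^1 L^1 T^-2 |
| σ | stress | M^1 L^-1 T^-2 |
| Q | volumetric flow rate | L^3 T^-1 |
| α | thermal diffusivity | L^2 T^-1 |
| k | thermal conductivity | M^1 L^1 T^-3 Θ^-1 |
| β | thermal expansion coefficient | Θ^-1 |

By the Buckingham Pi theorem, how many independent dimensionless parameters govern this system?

There are 6 variables and 4 base dimensions (M, L, T, Θ).
The dimension matrix has rank 4.
Independent dimensionless groups: 6 − 4 = 2.

2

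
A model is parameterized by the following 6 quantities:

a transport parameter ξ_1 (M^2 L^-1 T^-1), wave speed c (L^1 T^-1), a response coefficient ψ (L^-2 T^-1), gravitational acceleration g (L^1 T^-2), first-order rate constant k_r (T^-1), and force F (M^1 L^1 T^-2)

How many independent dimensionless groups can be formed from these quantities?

3

There are 6 variables and 3 base dimensions (M, L, T).
The dimension matrix has rank 3.
Independent dimensionless groups: 6 − 3 = 3.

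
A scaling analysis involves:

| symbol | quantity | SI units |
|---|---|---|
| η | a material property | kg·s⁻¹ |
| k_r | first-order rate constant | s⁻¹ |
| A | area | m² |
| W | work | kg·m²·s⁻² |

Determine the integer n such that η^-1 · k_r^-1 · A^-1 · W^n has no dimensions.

1

Balance the M exponent: (1)·n from W, plus −(1) − (0) − (0) = -1 from the rest, must sum to zero.
n − 1 = 0, so n = 1.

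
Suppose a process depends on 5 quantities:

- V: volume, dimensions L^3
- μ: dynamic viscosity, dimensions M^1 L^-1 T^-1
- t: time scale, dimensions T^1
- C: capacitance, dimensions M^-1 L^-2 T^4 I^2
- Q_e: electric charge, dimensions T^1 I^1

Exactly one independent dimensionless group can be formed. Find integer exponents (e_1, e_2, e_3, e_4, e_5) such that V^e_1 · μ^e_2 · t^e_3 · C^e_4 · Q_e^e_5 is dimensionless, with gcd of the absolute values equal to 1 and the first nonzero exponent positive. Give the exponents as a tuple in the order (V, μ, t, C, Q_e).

(1, 1, -1, 1, -2)

M: e_1·(0) + e_2·(1) + e_3·(0) + e_4·(-1) + e_5·(0) = 0
L: e_1·(3) + e_2·(-1) + e_3·(0) + e_4·(-2) + e_5·(0) = 0
T: e_1·(0) + e_2·(-1) + e_3·(1) + e_4·(4) + e_5·(1) = 0
I: e_1·(0) + e_2·(0) + e_3·(0) + e_4·(2) + e_5·(1) = 0
Solving this homogeneous linear system for the smallest-integer solution (first nonzero entry positive) gives (1, 1, -1, 1, -2).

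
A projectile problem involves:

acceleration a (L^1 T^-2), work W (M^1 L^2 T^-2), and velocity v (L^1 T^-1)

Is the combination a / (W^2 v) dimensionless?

no

Sum the exponent of each base dimension across the product:
  M: [a]_M − 2·[W]_M − [v]_M = (0) − 2·(1) − (0) = -2
  L: [a]_L − 2·[W]_L − [v]_L = (1) − 2·(2) − (1) = -4
  T: [a]_T − 2·[W]_T − [v]_T = (-2) − 2·(-2) − (-1) = 3
Net dimensions [M⁻² L⁻⁴ T³] ≠ [1] — not dimensionless.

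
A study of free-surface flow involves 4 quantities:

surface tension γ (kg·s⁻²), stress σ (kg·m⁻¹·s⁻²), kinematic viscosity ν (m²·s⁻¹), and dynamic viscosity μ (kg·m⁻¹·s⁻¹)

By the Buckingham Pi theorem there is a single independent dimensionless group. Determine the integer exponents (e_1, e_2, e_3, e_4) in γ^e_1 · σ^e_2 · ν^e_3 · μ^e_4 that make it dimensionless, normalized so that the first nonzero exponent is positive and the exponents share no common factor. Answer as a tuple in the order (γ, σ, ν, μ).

(2, -1, -1, -1)

M: e_1·(1) + e_2·(1) + e_3·(0) + e_4·(1) = 0
L: e_1·(0) + e_2·(-1) + e_3·(2) + e_4·(-1) = 0
T: e_1·(-2) + e_2·(-2) + e_3·(-1) + e_4·(-1) = 0
Solving this homogeneous linear system for the smallest-integer solution (first nonzero entry positive) gives (2, -1, -1, -1).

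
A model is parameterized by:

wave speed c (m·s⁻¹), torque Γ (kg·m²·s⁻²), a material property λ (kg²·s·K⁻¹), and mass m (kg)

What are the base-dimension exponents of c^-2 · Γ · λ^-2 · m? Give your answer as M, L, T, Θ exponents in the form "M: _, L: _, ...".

M: -2, L: 0, T: -2, Θ: 2

Collect each base-dimension exponent across the product:
  M: −2·(0) + (1) − 2·(2) + (1) = -2
  L: −2·(1) + (2) − 2·(0) + (0) = 0
  T: −2·(-1) + (-2) − 2·(1) + (0) = -2
  Θ: −2·(0) + (0) − 2·(-1) + (0) = 2
So the dimensions are [M⁻² T⁻² Θ²].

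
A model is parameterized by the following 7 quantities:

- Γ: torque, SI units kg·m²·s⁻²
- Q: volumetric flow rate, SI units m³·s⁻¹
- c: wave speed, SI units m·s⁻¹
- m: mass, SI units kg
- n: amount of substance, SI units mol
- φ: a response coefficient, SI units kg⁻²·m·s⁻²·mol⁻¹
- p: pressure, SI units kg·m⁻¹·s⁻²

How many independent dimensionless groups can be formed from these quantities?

3

There are 7 variables and 4 base dimensions (M, L, T, N).
The dimension matrix has rank 4.
Independent dimensionless groups: 7 − 4 = 3.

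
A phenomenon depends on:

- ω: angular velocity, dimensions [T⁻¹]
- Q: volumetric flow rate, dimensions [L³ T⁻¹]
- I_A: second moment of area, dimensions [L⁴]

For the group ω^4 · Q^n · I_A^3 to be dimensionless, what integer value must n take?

Balance the L exponent: (3)·n from Q, plus 4·(0) + 3·(4) = 12 from the rest, must sum to zero.
3n + 12 = 0, so n = -4.

-4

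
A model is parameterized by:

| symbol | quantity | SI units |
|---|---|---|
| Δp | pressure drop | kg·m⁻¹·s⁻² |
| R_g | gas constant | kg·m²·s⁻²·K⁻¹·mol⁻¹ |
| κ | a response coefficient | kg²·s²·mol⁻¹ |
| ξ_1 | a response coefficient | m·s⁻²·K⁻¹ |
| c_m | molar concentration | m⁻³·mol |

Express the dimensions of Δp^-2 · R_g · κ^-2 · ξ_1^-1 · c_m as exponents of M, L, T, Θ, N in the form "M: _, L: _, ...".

Collect each base-dimension exponent across the product:
  M: −2·(1) + (1) − 2·(2) − (0) + (0) = -5
  L: −2·(-1) + (2) − 2·(0) − (1) + (-3) = 0
  T: −2·(-2) + (-2) − 2·(2) − (-2) + (0) = 0
  Θ: −2·(0) + (-1) − 2·(0) − (-1) + (0) = 0
  N: −2·(0) + (-1) − 2·(-1) − (0) + (1) = 2
So the dimensions are [M⁻⁵ N²].

M: -5, L: 0, T: 0, Θ: 0, N: 2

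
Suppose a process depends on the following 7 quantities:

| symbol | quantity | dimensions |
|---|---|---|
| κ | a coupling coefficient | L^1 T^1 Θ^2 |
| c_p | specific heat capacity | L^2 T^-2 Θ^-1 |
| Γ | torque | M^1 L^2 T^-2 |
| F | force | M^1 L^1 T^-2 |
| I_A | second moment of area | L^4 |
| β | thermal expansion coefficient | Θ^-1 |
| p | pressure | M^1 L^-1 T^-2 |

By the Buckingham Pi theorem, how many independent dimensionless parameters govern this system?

There are 7 variables and 4 base dimensions (M, L, T, Θ).
The dimension matrix has rank 4.
Independent dimensionless groups: 7 − 4 = 3.

3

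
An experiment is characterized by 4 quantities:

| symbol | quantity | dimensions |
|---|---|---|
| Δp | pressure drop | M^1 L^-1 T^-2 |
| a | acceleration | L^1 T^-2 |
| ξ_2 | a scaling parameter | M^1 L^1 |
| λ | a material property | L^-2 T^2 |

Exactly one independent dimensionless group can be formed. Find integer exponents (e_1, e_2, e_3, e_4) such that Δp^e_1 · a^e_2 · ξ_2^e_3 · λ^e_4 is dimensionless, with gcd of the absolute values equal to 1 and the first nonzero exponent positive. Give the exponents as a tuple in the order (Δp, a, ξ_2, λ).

(1, -4, -1, -3)

M: e_1·(1) + e_2·(0) + e_3·(1) + e_4·(0) = 0
L: e_1·(-1) + e_2·(1) + e_3·(1) + e_4·(-2) = 0
T: e_1·(-2) + e_2·(-2) + e_3·(0) + e_4·(2) = 0
Solving this homogeneous linear system for the smallest-integer solution (first nonzero entry positive) gives (1, -4, -1, -3).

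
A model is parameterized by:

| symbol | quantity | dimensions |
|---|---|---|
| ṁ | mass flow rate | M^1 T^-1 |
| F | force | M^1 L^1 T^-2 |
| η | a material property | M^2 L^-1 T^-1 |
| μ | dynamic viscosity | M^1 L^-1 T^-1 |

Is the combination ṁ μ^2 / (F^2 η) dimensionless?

Sum the exponent of each base dimension across the product:
  M: [ṁ]_M − 2·[F]_M − [η]_M + 2·[μ]_M = (1) − 2·(1) − (2) + 2·(1) = -1
  L: [ṁ]_L − 2·[F]_L − [η]_L + 2·[μ]_L = (0) − 2·(1) − (-1) + 2·(-1) = -3
  T: [ṁ]_T − 2·[F]_T − [η]_T + 2·[μ]_T = (-1) − 2·(-2) − (-1) + 2·(-1) = 2
Net dimensions [M⁻¹ L⁻³ T²] ≠ [1] — not dimensionless.

no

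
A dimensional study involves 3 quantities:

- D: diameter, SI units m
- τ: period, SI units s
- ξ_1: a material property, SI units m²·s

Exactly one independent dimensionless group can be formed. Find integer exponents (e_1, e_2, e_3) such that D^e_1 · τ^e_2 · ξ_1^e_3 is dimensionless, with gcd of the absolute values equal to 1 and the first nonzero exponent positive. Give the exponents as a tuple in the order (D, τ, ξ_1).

L: e_1·(1) + e_2·(0) + e_3·(2) = 0
T: e_1·(0) + e_2·(1) + e_3·(1) = 0
Solving this homogeneous linear system for the smallest-integer solution (first nonzero entry positive) gives (2, 1, -1).

(2, 1, -1)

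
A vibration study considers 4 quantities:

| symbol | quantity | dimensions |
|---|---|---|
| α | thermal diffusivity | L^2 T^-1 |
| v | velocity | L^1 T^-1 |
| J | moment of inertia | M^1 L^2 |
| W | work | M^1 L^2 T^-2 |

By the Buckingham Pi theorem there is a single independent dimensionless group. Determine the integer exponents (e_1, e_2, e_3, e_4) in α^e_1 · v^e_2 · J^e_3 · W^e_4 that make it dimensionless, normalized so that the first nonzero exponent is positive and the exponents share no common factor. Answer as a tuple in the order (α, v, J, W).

M: e_1·(0) + e_2·(0) + e_3·(1) + e_4·(1) = 0
L: e_1·(2) + e_2·(1) + e_3·(2) + e_4·(2) = 0
T: e_1·(-1) + e_2·(-1) + e_3·(0) + e_4·(-2) = 0
Solving this homogeneous linear system for the smallest-integer solution (first nonzero entry positive) gives (2, -4, -1, 1).

(2, -4, -1, 1)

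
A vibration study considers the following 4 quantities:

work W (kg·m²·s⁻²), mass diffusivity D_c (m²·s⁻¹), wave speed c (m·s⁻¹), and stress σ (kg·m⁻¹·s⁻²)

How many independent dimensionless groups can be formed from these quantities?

There are 4 variables and 3 base dimensions (M, L, T).
The dimension matrix has rank 3.
Independent dimensionless groups: 4 − 3 = 1.

1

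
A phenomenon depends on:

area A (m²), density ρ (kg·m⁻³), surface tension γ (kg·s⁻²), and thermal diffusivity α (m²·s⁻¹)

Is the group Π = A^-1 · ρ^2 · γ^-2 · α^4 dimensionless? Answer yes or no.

yes

Sum the exponent of each base dimension across the product:
  M: −[A]_M + 2·[ρ]_M − 2·[γ]_M + 4·[α]_M = −(0) + 2·(1) − 2·(1) + 4·(0) = 0
  L: −[A]_L + 2·[ρ]_L − 2·[γ]_L + 4·[α]_L = −(2) + 2·(-3) − 2·(0) + 4·(2) = 0
  T: −[A]_T + 2·[ρ]_T − 2·[γ]_T + 4·[α]_T = −(0) + 2·(0) − 2·(-2) + 4·(-1) = 0
All base exponents vanish — dimensionless.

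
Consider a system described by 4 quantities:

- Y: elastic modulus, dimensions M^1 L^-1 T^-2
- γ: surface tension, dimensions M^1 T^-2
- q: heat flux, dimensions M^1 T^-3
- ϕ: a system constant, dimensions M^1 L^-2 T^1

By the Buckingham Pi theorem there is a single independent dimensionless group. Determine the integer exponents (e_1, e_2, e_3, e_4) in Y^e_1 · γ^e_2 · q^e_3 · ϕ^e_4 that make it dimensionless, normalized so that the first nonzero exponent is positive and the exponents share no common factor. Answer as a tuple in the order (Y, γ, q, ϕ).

M: e_1·(1) + e_2·(1) + e_3·(1) + e_4·(1) = 0
L: e_1·(-1) + e_2·(0) + e_3·(0) + e_4·(-2) = 0
T: e_1·(-2) + e_2·(-2) + e_3·(-3) + e_4·(1) = 0
Solving this homogeneous linear system for the smallest-integer solution (first nonzero entry positive) gives (2, 2, -3, -1).

(2, 2, -3, -1)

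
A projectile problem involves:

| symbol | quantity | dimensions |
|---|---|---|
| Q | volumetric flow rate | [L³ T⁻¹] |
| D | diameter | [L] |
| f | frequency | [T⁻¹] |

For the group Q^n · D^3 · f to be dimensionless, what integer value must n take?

Balance the L exponent: (3)·n from Q, plus 3·(1) + (0) = 3 from the rest, must sum to zero.
3n + 3 = 0, so n = -1.

-1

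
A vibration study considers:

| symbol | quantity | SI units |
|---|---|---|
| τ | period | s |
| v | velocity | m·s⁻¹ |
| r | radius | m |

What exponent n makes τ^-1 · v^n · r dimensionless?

Balance the L exponent: (1)·n from v, plus −(0) + (1) = 1 from the rest, must sum to zero.
n + 1 = 0, so n = -1.

-1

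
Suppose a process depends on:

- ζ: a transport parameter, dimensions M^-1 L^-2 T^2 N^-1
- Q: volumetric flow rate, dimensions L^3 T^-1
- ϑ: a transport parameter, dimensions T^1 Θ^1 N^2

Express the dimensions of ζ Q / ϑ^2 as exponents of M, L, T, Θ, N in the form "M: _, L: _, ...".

Collect each base-dimension exponent across the product:
  M: (-1) + (0) − 2·(0) = -1
  L: (-2) + (3) − 2·(0) = 1
  T: (2) + (-1) − 2·(1) = -1
  Θ: (0) + (0) − 2·(1) = -2
  N: (-1) + (0) − 2·(2) = -5
So the dimensions are [M⁻¹ L T⁻¹ Θ⁻² N⁻⁵].

M: -1, L: 1, T: -1, Θ: -2, N: -5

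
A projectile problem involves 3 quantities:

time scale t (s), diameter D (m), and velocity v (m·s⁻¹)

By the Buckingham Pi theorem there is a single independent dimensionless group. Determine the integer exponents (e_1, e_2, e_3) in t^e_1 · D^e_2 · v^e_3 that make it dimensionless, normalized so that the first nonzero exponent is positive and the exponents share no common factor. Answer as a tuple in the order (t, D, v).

L: e_1·(0) + e_2·(1) + e_3·(1) = 0
T: e_1·(1) + e_2·(0) + e_3·(-1) = 0
Solving this homogeneous linear system for the smallest-integer solution (first nonzero entry positive) gives (1, -1, 1).

(1, -1, 1)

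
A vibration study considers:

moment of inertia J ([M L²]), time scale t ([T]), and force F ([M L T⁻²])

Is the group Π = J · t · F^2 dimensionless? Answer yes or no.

no

Sum the exponent of each base dimension across the product:
  M: [J]_M + [t]_M + 2·[F]_M = (1) + (0) + 2·(1) = 3
  L: [J]_L + [t]_L + 2·[F]_L = (2) + (0) + 2·(1) = 4
  T: [J]_T + [t]_T + 2·[F]_T = (0) + (1) + 2·(-2) = -3
Net dimensions [M³ L⁴ T⁻³] ≠ [1] — not dimensionless.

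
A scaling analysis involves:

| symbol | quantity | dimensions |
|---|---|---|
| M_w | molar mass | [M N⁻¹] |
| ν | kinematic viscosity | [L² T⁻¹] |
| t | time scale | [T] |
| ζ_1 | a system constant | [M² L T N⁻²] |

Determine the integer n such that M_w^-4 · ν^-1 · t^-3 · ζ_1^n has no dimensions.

2

Balance the M exponent: (2)·n from ζ_1, plus −4·(1) − (0) − 3·(0) = -4 from the rest, must sum to zero.
2n − 4 = 0, so n = 2.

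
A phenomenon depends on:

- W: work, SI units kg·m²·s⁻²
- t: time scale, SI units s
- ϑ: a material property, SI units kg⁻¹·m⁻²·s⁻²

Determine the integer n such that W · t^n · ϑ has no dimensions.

4

Balance the T exponent: (1)·n from t, plus (-2) + (-2) = -4 from the rest, must sum to zero.
n − 4 = 0, so n = 4.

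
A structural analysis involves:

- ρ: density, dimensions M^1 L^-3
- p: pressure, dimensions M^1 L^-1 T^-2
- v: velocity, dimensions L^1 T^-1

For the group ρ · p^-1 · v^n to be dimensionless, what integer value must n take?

2

Balance the L exponent: (1)·n from v, plus (-3) − (-1) = -2 from the rest, must sum to zero.
n − 2 = 0, so n = 2.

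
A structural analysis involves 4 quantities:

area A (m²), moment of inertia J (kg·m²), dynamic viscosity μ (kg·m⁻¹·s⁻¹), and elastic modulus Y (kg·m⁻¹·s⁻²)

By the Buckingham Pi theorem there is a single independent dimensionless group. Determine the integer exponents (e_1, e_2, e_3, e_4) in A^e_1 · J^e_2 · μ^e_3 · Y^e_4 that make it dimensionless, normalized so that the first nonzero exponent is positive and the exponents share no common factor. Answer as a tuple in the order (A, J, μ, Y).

M: e_1·(0) + e_2·(1) + e_3·(1) + e_4·(1) = 0
L: e_1·(2) + e_2·(2) + e_3·(-1) + e_4·(-1) = 0
T: e_1·(0) + e_2·(0) + e_3·(-1) + e_4·(-2) = 0
Solving this homogeneous linear system for the smallest-integer solution (first nonzero entry positive) gives (3, -2, 4, -2).

(3, -2, 4, -2)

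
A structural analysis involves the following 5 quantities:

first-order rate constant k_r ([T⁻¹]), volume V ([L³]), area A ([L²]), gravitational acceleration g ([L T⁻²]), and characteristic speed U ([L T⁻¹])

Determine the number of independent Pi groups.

3

There are 5 variables and 2 base dimensions (L, T).
The dimension matrix has rank 2.
Independent dimensionless groups: 5 − 2 = 3.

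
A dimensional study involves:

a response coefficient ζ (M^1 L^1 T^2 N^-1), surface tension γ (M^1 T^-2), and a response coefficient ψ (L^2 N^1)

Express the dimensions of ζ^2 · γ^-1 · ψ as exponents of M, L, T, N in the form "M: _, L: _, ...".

M: 1, L: 4, T: 6, N: -1

Collect each base-dimension exponent across the product:
  M: 2·(1) − (1) + (0) = 1
  L: 2·(1) − (0) + (2) = 4
  T: 2·(2) − (-2) + (0) = 6
  N: 2·(-1) − (0) + (1) = -1
So the dimensions are [M L⁴ T⁶ N⁻¹].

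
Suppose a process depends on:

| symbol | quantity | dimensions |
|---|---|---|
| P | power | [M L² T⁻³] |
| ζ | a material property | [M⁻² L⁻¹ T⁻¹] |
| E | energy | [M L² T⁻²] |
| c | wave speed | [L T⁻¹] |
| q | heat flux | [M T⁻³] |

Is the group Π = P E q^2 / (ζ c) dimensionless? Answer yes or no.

Sum the exponent of each base dimension across the product:
  M: [P]_M − [ζ]_M + [E]_M − [c]_M + 2·[q]_M = (1) − (-2) + (1) − (0) + 2·(1) = 6
  L: [P]_L − [ζ]_L + [E]_L − [c]_L + 2·[q]_L = (2) − (-1) + (2) − (1) + 2·(0) = 4
  T: [P]_T − [ζ]_T + [E]_T − [c]_T + 2·[q]_T = (-3) − (-1) + (-2) − (-1) + 2·(-3) = -9
Net dimensions [M⁶ L⁴ T⁻⁹] ≠ [1] — not dimensionless.

no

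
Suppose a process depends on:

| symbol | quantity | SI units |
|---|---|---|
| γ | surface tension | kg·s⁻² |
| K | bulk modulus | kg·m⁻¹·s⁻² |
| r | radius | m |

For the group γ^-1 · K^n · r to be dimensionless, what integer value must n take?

1

Balance the M exponent: (1)·n from K, plus −(1) + (0) = -1 from the rest, must sum to zero.
n − 1 = 0, so n = 1.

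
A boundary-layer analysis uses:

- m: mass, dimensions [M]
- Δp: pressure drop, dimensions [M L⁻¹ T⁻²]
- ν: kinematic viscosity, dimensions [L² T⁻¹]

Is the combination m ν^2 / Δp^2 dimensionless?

Sum the exponent of each base dimension across the product:
  M: [m]_M − 2·[Δp]_M + 2·[ν]_M = (1) − 2·(1) + 2·(0) = -1
  L: [m]_L − 2·[Δp]_L + 2·[ν]_L = (0) − 2·(-1) + 2·(2) = 6
  T: [m]_T − 2·[Δp]_T + 2·[ν]_T = (0) − 2·(-2) + 2·(-1) = 2
Net dimensions [M⁻¹ L⁶ T²] ≠ [1] — not dimensionless.

no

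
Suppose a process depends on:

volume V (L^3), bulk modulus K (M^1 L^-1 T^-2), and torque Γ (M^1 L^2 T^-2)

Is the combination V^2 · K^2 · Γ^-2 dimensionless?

yes

Sum the exponent of each base dimension across the product:
  M: 2·[V]_M + 2·[K]_M − 2·[Γ]_M = 2·(0) + 2·(1) − 2·(1) = 0
  L: 2·[V]_L + 2·[K]_L − 2·[Γ]_L = 2·(3) + 2·(-1) − 2·(2) = 0
  T: 2·[V]_T + 2·[K]_T − 2·[Γ]_T = 2·(0) + 2·(-2) − 2·(-2) = 0
All base exponents vanish — dimensionless.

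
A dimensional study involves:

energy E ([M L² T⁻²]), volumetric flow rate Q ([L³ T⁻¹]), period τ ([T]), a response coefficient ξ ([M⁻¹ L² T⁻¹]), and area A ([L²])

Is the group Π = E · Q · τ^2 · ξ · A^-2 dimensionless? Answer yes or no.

Sum the exponent of each base dimension across the product:
  M: [E]_M + [Q]_M + 2·[τ]_M + [ξ]_M − 2·[A]_M = (1) + (0) + 2·(0) + (-1) − 2·(0) = 0
  L: [E]_L + [Q]_L + 2·[τ]_L + [ξ]_L − 2·[A]_L = (2) + (3) + 2·(0) + (2) − 2·(2) = 3
  T: [E]_T + [Q]_T + 2·[τ]_T + [ξ]_T − 2·[A]_T = (-2) + (-1) + 2·(1) + (-1) − 2·(0) = -2
Net dimensions [L³ T⁻²] ≠ [1] — not dimensionless.

no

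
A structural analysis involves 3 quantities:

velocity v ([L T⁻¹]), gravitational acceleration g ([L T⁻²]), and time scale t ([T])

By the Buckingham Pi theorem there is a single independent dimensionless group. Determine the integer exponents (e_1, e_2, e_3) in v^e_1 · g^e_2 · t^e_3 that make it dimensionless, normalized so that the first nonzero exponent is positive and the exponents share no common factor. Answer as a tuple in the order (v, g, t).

(1, -1, -1)

L: e_1·(1) + e_2·(1) + e_3·(0) = 0
T: e_1·(-1) + e_2·(-2) + e_3·(1) = 0
Solving this homogeneous linear system for the smallest-integer solution (first nonzero entry positive) gives (1, -1, -1).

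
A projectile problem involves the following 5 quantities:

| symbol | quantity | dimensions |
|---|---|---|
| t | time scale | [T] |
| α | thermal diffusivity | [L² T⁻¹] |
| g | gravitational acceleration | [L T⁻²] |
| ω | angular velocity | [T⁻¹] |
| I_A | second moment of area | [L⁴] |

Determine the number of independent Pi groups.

There are 5 variables and 2 base dimensions (L, T).
The dimension matrix has rank 2.
Independent dimensionless groups: 5 − 2 = 3.

3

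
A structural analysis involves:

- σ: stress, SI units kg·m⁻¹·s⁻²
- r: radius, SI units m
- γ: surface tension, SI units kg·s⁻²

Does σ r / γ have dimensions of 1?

yes

Sum the exponent of each base dimension across the product:
  M: [σ]_M + [r]_M − [γ]_M = (1) + (0) − (1) = 0
  L: [σ]_L + [r]_L − [γ]_L = (-1) + (1) − (0) = 0
  T: [σ]_T + [r]_T − [γ]_T = (-2) + (0) − (-2) = 0
All base exponents vanish — dimensionless.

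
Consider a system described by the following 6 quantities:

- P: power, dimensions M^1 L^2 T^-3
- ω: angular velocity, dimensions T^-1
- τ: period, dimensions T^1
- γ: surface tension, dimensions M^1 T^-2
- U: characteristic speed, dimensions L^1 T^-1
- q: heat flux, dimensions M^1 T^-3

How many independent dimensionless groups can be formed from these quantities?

3

There are 6 variables and 3 base dimensions (M, L, T).
The dimension matrix has rank 3.
Independent dimensionless groups: 6 − 3 = 3.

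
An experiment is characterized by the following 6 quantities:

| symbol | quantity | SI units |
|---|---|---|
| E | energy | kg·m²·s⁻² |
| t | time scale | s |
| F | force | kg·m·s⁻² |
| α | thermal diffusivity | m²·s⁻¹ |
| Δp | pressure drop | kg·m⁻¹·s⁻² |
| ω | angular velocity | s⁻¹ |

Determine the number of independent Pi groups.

3

There are 6 variables and 3 base dimensions (M, L, T).
The dimension matrix has rank 3.
Independent dimensionless groups: 6 − 3 = 3.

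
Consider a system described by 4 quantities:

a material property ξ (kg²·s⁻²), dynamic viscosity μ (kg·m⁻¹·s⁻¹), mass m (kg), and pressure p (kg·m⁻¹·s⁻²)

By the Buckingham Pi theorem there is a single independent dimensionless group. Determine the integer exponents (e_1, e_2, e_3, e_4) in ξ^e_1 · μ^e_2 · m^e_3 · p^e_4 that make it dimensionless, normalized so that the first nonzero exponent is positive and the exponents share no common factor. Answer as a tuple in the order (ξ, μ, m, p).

(1, 2, -2, -2)

M: e_1·(2) + e_2·(1) + e_3·(1) + e_4·(1) = 0
L: e_1·(0) + e_2·(-1) + e_3·(0) + e_4·(-1) = 0
T: e_1·(-2) + e_2·(-1) + e_3·(0) + e_4·(-2) = 0
Solving this homogeneous linear system for the smallest-integer solution (first nonzero entry positive) gives (1, 2, -2, -2).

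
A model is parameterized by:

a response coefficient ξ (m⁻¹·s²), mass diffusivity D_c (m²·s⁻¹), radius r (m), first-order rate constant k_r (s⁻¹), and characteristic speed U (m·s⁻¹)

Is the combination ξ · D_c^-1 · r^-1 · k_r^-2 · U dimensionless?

no

Sum the exponent of each base dimension across the product:
  L: [ξ]_L − [D_c]_L − [r]_L − 2·[k_r]_L + [U]_L = (-1) − (2) − (1) − 2·(0) + (1) = -3
  T: [ξ]_T − [D_c]_T − [r]_T − 2·[k_r]_T + [U]_T = (2) − (-1) − (0) − 2·(-1) + (-1) = 4
Net dimensions [L⁻³ T⁴] ≠ [1] — not dimensionless.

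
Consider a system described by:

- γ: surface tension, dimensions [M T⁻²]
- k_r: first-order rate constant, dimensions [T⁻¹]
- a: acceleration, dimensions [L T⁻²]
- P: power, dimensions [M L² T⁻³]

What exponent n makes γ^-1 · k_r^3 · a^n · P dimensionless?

Balance the L exponent: (1)·n from a, plus −(0) + 3·(0) + (2) = 2 from the rest, must sum to zero.
n + 2 = 0, so n = -2.

-2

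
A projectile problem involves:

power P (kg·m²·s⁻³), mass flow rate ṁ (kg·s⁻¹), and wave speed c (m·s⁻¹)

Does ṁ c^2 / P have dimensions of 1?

yes

Sum the exponent of each base dimension across the product:
  M: −[P]_M + [ṁ]_M + 2·[c]_M = −(1) + (1) + 2·(0) = 0
  L: −[P]_L + [ṁ]_L + 2·[c]_L = −(2) + (0) + 2·(1) = 0
  T: −[P]_T + [ṁ]_T + 2·[c]_T = −(-3) + (-1) + 2·(-1) = 0
All base exponents vanish — dimensionless.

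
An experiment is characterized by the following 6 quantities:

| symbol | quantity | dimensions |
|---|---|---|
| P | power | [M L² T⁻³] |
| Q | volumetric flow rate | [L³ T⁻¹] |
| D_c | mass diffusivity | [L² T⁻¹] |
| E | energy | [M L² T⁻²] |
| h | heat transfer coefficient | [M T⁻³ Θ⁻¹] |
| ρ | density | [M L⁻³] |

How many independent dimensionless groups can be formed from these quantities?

There are 6 variables and 4 base dimensions (M, L, T, Θ).
The dimension matrix has rank 4.
Independent dimensionless groups: 6 − 4 = 2.

2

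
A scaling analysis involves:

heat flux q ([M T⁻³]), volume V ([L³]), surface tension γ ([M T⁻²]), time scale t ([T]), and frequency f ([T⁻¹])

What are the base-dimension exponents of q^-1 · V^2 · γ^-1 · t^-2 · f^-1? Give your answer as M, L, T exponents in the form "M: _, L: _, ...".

M: -2, L: 6, T: 4

Collect each base-dimension exponent across the product:
  M: −(1) + 2·(0) − (1) − 2·(0) − (0) = -2
  L: −(0) + 2·(3) − (0) − 2·(0) − (0) = 6
  T: −(-3) + 2·(0) − (-2) − 2·(1) − (-1) = 4
So the dimensions are [M⁻² L⁶ T⁴].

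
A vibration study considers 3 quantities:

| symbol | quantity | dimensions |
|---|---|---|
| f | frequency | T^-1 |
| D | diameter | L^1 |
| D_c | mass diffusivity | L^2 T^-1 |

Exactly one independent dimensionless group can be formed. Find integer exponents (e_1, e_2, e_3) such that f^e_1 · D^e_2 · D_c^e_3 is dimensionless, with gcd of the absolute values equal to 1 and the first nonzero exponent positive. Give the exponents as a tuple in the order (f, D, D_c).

L: e_1·(0) + e_2·(1) + e_3·(2) = 0
T: e_1·(-1) + e_2·(0) + e_3·(-1) = 0
Solving this homogeneous linear system for the smallest-integer solution (first nonzero entry positive) gives (1, 2, -1).

(1, 2, -1)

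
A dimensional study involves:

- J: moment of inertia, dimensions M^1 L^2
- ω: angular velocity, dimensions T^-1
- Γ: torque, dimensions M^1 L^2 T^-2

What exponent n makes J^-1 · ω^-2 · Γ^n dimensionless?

Balance the M exponent: (1)·n from Γ, plus −(1) − 2·(0) = -1 from the rest, must sum to zero.
n − 1 = 0, so n = 1.

1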